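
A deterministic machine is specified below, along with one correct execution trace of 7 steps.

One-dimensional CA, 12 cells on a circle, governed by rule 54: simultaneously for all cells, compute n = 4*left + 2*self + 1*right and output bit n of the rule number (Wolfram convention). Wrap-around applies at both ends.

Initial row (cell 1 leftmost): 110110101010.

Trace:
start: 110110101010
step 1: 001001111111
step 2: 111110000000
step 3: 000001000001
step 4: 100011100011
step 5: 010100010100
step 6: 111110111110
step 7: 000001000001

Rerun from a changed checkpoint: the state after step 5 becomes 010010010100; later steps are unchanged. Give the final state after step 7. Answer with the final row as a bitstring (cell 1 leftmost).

state after step 5 := 010010010100
step 6: 111111111110
step 7: 000000000001

000000000001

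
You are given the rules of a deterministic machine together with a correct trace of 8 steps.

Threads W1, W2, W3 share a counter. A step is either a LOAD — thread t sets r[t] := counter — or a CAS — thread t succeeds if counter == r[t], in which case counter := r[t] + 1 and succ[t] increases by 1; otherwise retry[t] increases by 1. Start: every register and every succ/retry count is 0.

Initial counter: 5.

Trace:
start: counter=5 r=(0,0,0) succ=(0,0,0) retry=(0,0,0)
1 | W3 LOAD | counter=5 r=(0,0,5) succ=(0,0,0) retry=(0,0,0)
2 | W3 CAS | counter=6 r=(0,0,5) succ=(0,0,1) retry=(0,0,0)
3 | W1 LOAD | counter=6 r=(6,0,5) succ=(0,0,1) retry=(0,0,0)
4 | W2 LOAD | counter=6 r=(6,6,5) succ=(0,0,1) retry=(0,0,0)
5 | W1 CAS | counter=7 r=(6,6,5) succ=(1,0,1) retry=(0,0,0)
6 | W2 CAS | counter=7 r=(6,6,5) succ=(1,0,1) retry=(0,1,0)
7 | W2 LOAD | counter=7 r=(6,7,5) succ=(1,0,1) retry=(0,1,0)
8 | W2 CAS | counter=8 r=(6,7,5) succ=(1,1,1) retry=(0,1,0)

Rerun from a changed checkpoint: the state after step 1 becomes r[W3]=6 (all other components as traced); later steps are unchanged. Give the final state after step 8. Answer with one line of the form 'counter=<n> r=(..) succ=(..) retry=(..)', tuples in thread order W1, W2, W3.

counter=7 r=(5,6,6) succ=(1,1,0) retry=(0,1,1)

state after step 1 := counter=5 r=(0,0,6) succ=(0,0,0) retry=(0,0,0)
2 | W3 CAS | counter=5 r=(0,0,6) succ=(0,0,0) retry=(0,0,1)
3 | W1 LOAD | counter=5 r=(5,0,6) succ=(0,0,0) retry=(0,0,1)
4 | W2 LOAD | counter=5 r=(5,5,6) succ=(0,0,0) retry=(0,0,1)
5 | W1 CAS | counter=6 r=(5,5,6) succ=(1,0,0) retry=(0,0,1)
6 | W2 CAS | counter=6 r=(5,5,6) succ=(1,0,0) retry=(0,1,1)
7 | W2 LOAD | counter=6 r=(5,6,6) succ=(1,0,0) retry=(0,1,1)
8 | W2 CAS | counter=7 r=(5,6,6) succ=(1,1,0) retry=(0,1,1)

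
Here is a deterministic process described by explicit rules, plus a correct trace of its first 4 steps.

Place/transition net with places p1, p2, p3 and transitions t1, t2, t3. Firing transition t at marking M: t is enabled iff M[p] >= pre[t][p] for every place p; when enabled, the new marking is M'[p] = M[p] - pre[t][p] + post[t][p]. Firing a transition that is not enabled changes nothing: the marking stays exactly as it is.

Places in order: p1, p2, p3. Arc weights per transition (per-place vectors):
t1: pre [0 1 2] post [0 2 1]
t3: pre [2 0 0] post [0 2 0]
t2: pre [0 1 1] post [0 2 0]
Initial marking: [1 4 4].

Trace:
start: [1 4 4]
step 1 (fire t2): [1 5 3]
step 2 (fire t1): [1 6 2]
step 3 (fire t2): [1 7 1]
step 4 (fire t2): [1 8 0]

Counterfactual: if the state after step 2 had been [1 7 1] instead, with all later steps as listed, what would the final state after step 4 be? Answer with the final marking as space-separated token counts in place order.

1 8 0

state after step 2 := [1 7 1]
step 3 (fire t2): [1 8 0]
step 4 (fire t2): [1 8 0]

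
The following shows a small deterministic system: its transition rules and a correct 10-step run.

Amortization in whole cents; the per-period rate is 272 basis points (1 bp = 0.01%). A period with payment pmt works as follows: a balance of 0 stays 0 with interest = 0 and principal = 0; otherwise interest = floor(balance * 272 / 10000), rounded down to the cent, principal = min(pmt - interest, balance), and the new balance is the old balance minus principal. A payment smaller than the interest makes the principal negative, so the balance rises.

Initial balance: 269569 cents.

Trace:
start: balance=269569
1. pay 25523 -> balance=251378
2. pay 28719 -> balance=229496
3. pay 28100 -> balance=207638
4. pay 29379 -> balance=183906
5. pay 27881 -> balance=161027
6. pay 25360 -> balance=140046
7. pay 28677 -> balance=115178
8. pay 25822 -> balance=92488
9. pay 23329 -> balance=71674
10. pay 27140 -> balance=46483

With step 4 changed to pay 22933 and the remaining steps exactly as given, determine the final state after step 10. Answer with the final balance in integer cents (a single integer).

(re-executing from step 4 with the substitution; state before step 4: balance=207638)
4. pay 22933 -> balance=190352
5. pay 27881 -> balance=167648
6. pay 25360 -> balance=146848
7. pay 28677 -> balance=122165
8. pay 25822 -> balance=99665
9. pay 23329 -> balance=79046
10. pay 27140 -> balance=54056

54056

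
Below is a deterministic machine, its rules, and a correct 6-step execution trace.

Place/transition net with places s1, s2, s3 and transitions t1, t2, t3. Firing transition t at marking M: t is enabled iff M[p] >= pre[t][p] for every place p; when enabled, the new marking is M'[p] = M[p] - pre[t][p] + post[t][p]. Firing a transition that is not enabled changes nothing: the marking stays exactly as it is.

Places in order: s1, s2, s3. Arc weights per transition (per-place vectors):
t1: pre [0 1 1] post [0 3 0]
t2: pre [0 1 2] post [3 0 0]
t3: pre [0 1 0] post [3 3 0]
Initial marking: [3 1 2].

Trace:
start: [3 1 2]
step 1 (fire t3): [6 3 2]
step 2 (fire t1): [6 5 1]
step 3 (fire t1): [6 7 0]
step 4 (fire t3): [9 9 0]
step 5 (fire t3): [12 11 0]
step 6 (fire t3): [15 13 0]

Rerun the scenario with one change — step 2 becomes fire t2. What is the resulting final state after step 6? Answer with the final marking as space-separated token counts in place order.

18 8 0

(re-executing from step 2 with the substitution; state before step 2: [6 3 2])
step 2 (fire t2): [9 2 0]
step 3 (fire t1): [9 2 0]
step 4 (fire t3): [12 4 0]
step 5 (fire t3): [15 6 0]
step 6 (fire t3): [18 8 0]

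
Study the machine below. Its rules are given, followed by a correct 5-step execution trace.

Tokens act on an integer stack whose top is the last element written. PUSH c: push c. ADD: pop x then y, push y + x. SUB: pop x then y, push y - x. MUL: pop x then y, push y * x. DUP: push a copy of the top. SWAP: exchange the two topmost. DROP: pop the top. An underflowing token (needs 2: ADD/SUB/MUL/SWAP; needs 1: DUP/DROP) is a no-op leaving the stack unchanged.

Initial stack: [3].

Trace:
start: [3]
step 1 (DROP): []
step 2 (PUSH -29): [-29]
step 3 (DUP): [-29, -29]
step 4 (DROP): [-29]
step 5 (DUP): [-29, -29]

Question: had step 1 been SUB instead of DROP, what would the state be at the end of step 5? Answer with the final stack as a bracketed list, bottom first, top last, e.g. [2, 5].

(re-executing from step 1 with the substitution; state before step 1: [3])
step 1 (SUB): [3]
step 2 (PUSH -29): [3, -29]
step 3 (DUP): [3, -29, -29]
step 4 (DROP): [3, -29]
step 5 (DUP): [3, -29, -29]

[3, -29, -29]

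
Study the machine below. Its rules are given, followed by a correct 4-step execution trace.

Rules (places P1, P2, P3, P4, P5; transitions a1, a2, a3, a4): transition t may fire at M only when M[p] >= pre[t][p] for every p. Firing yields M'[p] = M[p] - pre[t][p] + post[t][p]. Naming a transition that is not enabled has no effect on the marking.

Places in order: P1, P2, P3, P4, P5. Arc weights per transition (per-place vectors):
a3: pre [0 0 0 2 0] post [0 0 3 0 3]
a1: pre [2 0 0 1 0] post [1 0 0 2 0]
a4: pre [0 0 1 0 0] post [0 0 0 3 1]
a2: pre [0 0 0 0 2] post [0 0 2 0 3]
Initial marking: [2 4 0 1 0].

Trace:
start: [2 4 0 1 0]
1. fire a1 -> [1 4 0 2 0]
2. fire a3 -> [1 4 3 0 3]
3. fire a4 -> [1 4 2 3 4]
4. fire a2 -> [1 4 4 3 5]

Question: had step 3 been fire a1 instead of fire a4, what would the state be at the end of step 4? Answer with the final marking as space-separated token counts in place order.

1 4 5 0 4

(re-executing from step 3 with the substitution; state before step 3: [1 4 3 0 3])
3. fire a1 -> [1 4 3 0 3]
4. fire a2 -> [1 4 5 0 4]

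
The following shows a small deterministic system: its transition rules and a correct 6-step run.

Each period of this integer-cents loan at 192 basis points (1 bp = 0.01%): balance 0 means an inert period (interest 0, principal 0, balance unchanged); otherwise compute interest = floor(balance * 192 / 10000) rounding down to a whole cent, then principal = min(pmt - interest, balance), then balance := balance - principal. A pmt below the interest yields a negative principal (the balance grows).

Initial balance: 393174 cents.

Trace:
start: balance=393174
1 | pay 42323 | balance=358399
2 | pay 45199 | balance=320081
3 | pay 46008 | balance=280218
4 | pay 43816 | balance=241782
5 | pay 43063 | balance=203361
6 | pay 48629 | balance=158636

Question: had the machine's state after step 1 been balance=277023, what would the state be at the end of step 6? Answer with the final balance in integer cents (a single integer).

state after step 1 := balance=277023
2 | pay 45199 | balance=237142
3 | pay 46008 | balance=195687
4 | pay 43816 | balance=155628
5 | pay 43063 | balance=115553
6 | pay 48629 | balance=69142

69142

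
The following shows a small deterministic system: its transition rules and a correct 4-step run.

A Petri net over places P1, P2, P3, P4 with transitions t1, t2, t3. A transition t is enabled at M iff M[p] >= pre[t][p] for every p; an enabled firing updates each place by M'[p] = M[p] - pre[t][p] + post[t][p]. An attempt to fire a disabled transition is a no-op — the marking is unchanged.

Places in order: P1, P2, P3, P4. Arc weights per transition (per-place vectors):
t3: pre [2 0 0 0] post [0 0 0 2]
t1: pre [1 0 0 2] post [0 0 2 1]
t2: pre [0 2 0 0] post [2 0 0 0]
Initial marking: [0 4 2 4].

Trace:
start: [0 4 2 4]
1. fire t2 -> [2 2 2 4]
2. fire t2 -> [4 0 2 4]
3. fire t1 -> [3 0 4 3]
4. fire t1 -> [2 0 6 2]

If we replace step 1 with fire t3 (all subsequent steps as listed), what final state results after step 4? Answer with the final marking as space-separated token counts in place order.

0 2 6 2

(re-executing from step 1 with the substitution; state before step 1: [0 4 2 4])
1. fire t3 -> [0 4 2 4]
2. fire t2 -> [2 2 2 4]
3. fire t1 -> [1 2 4 3]
4. fire t1 -> [0 2 6 2]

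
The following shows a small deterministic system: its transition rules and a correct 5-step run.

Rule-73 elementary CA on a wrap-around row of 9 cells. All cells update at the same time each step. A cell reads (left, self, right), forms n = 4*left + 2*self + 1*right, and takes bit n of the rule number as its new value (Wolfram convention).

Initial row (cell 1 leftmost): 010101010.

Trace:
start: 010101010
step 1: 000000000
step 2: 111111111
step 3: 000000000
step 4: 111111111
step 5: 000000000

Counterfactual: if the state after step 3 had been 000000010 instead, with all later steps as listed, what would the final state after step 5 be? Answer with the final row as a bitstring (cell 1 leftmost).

state after step 3 := 000000010
step 4: 111111000
step 5: 100001010

100001010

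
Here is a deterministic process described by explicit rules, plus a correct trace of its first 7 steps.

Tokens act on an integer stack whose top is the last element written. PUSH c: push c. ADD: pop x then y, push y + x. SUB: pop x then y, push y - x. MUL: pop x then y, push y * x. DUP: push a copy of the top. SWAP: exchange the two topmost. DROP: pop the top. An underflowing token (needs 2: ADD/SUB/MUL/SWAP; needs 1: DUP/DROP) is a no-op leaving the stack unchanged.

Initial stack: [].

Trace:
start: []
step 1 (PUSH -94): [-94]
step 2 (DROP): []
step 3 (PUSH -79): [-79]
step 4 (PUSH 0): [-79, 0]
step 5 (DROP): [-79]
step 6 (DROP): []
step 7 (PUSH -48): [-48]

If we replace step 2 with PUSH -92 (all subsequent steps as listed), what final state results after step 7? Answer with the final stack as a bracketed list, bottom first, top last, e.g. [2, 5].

(re-executing from step 2 with the substitution; state before step 2: [-94])
step 2 (PUSH -92): [-94, -92]
step 3 (PUSH -79): [-94, -92, -79]
step 4 (PUSH 0): [-94, -92, -79, 0]
step 5 (DROP): [-94, -92, -79]
step 6 (DROP): [-94, -92]
step 7 (PUSH -48): [-94, -92, -48]

[-94, -92, -48]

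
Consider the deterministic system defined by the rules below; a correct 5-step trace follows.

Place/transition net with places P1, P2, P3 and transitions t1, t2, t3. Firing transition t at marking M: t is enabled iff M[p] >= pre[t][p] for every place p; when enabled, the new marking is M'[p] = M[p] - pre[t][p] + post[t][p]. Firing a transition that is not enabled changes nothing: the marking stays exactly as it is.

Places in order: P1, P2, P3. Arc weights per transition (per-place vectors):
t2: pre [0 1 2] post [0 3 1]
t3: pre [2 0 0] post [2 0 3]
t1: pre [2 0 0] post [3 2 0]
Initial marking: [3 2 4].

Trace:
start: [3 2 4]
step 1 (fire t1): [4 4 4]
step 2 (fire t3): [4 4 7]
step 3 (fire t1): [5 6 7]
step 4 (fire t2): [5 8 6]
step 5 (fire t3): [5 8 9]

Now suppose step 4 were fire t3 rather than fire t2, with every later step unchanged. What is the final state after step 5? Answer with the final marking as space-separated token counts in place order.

(re-executing from step 4 with the substitution; state before step 4: [5 6 7])
step 4 (fire t3): [5 6 10]
step 5 (fire t3): [5 6 13]

5 6 13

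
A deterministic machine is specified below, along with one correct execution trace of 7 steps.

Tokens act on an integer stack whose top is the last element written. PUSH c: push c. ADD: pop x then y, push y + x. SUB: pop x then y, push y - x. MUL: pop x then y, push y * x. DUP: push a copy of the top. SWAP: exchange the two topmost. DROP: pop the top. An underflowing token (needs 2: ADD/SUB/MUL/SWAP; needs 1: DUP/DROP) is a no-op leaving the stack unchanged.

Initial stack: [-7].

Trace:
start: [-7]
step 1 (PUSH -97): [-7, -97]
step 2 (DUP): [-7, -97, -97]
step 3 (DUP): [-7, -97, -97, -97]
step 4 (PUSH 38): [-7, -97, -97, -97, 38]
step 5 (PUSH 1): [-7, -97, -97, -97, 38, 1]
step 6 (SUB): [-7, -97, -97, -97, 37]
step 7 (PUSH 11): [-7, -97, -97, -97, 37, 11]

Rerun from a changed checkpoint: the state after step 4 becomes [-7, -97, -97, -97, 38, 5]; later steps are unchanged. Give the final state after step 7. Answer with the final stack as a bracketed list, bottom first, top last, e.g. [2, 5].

state after step 4 := [-7, -97, -97, -97, 38, 5]
step 5 (PUSH 1): [-7, -97, -97, -97, 38, 5, 1]
step 6 (SUB): [-7, -97, -97, -97, 38, 4]
step 7 (PUSH 11): [-7, -97, -97, -97, 38, 4, 11]

[-7, -97, -97, -97, 38, 4, 11]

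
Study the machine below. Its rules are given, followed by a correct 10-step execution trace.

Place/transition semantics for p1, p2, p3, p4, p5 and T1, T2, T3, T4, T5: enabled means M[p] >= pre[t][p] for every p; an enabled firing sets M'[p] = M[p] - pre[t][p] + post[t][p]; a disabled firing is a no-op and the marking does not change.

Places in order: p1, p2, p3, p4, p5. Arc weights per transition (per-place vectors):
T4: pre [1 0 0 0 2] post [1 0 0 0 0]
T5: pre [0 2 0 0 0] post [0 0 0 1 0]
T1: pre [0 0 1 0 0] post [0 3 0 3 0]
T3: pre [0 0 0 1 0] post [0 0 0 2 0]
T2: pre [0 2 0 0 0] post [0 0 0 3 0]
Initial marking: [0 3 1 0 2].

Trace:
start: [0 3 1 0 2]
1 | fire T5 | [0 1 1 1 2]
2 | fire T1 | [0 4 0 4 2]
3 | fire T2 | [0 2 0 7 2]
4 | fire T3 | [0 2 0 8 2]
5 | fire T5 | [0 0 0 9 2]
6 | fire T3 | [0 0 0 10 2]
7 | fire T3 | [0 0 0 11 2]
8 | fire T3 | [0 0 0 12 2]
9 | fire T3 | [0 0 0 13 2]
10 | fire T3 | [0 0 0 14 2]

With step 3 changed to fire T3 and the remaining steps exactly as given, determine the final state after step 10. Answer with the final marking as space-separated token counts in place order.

0 2 0 12 2

(re-executing from step 3 with the substitution; state before step 3: [0 4 0 4 2])
3 | fire T3 | [0 4 0 5 2]
4 | fire T3 | [0 4 0 6 2]
5 | fire T5 | [0 2 0 7 2]
6 | fire T3 | [0 2 0 8 2]
7 | fire T3 | [0 2 0 9 2]
8 | fire T3 | [0 2 0 10 2]
9 | fire T3 | [0 2 0 11 2]
10 | fire T3 | [0 2 0 12 2]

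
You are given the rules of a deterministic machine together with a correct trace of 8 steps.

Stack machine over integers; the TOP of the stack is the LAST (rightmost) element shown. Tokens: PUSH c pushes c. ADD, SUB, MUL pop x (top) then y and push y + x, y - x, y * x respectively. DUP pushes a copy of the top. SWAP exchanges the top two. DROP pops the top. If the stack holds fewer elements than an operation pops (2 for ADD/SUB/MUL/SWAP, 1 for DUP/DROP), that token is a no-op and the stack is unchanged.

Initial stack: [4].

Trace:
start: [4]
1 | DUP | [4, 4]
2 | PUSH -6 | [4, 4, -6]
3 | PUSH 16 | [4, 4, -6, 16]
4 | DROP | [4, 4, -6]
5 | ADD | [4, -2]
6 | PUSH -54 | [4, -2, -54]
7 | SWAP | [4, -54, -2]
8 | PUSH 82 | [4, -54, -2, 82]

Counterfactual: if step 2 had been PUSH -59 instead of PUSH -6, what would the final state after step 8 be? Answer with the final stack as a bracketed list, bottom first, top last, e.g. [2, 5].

(re-executing from step 2 with the substitution; state before step 2: [4, 4])
2 | PUSH -59 | [4, 4, -59]
3 | PUSH 16 | [4, 4, -59, 16]
4 | DROP | [4, 4, -59]
5 | ADD | [4, -55]
6 | PUSH -54 | [4, -55, -54]
7 | SWAP | [4, -54, -55]
8 | PUSH 82 | [4, -54, -55, 82]

[4, -54, -55, 82]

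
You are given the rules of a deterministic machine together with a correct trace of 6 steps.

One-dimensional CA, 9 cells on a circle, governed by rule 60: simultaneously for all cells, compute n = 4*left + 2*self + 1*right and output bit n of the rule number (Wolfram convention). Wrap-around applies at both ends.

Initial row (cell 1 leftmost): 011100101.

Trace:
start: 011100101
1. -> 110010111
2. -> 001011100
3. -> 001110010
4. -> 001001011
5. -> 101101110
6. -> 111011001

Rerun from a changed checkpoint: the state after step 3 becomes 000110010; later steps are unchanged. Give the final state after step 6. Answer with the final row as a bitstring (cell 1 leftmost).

state after step 3 := 000110010
4. -> 000101011
5. -> 100111110
6. -> 110100001

110100001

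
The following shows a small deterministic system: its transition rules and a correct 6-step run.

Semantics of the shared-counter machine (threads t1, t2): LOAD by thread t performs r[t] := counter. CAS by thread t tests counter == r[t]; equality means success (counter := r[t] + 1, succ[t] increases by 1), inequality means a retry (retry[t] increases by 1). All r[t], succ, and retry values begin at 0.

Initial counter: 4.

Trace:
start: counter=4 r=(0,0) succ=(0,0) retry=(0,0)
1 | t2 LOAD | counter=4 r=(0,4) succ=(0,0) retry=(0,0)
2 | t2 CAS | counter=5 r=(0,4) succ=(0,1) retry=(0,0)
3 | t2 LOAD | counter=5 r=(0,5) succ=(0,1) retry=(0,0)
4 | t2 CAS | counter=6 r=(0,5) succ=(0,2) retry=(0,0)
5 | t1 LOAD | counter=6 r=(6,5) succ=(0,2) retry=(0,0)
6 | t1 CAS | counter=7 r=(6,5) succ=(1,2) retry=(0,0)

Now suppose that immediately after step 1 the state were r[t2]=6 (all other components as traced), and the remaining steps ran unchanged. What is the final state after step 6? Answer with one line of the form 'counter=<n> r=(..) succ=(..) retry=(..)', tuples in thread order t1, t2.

counter=6 r=(5,4) succ=(1,1) retry=(0,1)

state after step 1 := counter=4 r=(0,6) succ=(0,0) retry=(0,0)
2 | t2 CAS | counter=4 r=(0,6) succ=(0,0) retry=(0,1)
3 | t2 LOAD | counter=4 r=(0,4) succ=(0,0) retry=(0,1)
4 | t2 CAS | counter=5 r=(0,4) succ=(0,1) retry=(0,1)
5 | t1 LOAD | counter=5 r=(5,4) succ=(0,1) retry=(0,1)
6 | t1 CAS | counter=6 r=(5,4) succ=(1,1) retry=(0,1)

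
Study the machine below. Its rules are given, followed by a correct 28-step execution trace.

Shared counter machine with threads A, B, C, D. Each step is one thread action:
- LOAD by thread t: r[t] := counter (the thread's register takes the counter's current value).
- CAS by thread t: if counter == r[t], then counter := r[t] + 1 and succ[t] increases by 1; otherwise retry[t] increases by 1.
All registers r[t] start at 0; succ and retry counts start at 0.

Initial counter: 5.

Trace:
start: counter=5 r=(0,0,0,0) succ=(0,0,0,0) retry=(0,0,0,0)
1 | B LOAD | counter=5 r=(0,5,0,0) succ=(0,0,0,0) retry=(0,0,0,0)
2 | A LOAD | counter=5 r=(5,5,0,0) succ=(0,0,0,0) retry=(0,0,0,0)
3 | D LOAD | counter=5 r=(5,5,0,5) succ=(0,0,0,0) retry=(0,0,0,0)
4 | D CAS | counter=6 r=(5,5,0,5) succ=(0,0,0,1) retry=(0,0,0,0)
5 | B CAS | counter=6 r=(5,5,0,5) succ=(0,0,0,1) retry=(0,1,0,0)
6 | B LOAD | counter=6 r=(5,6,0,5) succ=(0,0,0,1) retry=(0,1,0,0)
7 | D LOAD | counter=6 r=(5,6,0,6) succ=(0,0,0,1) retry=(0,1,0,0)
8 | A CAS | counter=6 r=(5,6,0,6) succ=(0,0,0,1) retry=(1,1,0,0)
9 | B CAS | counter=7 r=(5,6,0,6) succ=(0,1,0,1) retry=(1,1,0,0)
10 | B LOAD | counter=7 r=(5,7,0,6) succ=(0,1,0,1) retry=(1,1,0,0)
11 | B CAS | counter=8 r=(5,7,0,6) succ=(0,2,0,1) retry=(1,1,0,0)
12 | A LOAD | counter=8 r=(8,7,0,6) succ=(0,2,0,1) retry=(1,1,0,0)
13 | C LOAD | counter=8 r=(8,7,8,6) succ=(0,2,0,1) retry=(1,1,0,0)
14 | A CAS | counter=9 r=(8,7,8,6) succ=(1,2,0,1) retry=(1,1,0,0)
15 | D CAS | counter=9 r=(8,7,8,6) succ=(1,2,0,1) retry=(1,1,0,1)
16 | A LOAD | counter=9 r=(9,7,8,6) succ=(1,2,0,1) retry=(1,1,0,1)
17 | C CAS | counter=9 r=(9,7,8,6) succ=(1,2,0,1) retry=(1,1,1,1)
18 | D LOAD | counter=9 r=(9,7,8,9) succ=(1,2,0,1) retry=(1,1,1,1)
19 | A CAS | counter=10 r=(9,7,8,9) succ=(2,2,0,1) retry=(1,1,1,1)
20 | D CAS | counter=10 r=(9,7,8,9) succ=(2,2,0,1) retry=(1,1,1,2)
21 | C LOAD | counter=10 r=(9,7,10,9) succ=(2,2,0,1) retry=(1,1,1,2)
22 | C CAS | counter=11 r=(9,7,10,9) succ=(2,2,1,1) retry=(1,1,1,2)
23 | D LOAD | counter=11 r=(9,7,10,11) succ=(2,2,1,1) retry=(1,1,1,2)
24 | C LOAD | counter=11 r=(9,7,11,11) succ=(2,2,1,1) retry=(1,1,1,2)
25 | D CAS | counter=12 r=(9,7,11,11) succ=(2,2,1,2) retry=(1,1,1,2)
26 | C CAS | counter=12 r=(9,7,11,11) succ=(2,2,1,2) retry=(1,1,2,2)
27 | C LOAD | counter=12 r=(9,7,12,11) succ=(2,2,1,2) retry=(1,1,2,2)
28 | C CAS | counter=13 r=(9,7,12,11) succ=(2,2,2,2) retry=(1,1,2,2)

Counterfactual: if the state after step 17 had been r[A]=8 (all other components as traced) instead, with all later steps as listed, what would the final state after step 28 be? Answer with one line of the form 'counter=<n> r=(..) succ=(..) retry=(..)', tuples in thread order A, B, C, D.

state after step 17 := counter=9 r=(8,7,8,6) succ=(1,2,0,1) retry=(1,1,1,1)
18 | D LOAD | counter=9 r=(8,7,8,9) succ=(1,2,0,1) retry=(1,1,1,1)
19 | A CAS | counter=9 r=(8,7,8,9) succ=(1,2,0,1) retry=(2,1,1,1)
20 | D CAS | counter=10 r=(8,7,8,9) succ=(1,2,0,2) retry=(2,1,1,1)
21 | C LOAD | counter=10 r=(8,7,10,9) succ=(1,2,0,2) retry=(2,1,1,1)
22 | C CAS | counter=11 r=(8,7,10,9) succ=(1,2,1,2) retry=(2,1,1,1)
23 | D LOAD | counter=11 r=(8,7,10,11) succ=(1,2,1,2) retry=(2,1,1,1)
24 | C LOAD | counter=11 r=(8,7,11,11) succ=(1,2,1,2) retry=(2,1,1,1)
25 | D CAS | counter=12 r=(8,7,11,11) succ=(1,2,1,3) retry=(2,1,1,1)
26 | C CAS | counter=12 r=(8,7,11,11) succ=(1,2,1,3) retry=(2,1,2,1)
27 | C LOAD | counter=12 r=(8,7,12,11) succ=(1,2,1,3) retry=(2,1,2,1)
28 | C CAS | counter=13 r=(8,7,12,11) succ=(1,2,2,3) retry=(2,1,2,1)

counter=13 r=(8,7,12,11) succ=(1,2,2,3) retry=(2,1,2,1)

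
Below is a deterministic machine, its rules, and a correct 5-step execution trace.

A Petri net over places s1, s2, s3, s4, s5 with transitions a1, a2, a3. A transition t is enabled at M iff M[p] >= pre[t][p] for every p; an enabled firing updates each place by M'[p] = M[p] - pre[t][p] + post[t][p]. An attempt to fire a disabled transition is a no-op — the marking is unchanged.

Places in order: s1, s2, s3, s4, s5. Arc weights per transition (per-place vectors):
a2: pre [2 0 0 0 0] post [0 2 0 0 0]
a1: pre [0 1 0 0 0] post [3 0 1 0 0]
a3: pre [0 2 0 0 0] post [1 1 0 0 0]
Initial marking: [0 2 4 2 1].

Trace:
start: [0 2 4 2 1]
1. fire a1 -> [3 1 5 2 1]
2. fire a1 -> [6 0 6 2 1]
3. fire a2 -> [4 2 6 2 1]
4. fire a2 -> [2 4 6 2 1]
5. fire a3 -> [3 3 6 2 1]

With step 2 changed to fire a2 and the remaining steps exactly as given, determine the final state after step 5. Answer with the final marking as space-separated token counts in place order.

2 2 5 2 1

(re-executing from step 2 with the substitution; state before step 2: [3 1 5 2 1])
2. fire a2 -> [1 3 5 2 1]
3. fire a2 -> [1 3 5 2 1]
4. fire a2 -> [1 3 5 2 1]
5. fire a3 -> [2 2 5 2 1]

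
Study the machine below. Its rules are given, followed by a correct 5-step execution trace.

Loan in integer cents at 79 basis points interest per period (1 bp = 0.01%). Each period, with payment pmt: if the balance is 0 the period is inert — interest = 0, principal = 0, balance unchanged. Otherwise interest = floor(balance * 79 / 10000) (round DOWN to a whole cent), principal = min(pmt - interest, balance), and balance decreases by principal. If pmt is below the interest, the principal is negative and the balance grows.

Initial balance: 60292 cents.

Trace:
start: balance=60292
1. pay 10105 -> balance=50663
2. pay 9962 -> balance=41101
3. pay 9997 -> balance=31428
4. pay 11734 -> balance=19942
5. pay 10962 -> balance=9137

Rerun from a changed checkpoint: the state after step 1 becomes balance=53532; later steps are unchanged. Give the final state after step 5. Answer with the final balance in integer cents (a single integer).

12097

state after step 1 := balance=53532
2. pay 9962 -> balance=43992
3. pay 9997 -> balance=34342
4. pay 11734 -> balance=22879
5. pay 10962 -> balance=12097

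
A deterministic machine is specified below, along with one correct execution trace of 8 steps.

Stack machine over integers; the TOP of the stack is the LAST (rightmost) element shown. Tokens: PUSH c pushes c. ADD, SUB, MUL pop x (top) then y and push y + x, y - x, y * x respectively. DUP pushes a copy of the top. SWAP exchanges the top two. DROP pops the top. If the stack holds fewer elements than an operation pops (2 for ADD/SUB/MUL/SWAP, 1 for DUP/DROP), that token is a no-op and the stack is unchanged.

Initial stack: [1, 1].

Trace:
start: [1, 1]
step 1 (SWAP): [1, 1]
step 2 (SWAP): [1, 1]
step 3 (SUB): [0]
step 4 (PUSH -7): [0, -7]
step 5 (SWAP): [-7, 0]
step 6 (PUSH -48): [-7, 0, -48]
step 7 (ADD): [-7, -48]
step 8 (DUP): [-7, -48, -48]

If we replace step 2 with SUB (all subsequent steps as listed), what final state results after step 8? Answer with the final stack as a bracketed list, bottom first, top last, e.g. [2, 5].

[-7, -48, -48]

(re-executing from step 2 with the substitution; state before step 2: [1, 1])
step 2 (SUB): [0]
step 3 (SUB): [0]
step 4 (PUSH -7): [0, -7]
step 5 (SWAP): [-7, 0]
step 6 (PUSH -48): [-7, 0, -48]
step 7 (ADD): [-7, -48]
step 8 (DUP): [-7, -48, -48]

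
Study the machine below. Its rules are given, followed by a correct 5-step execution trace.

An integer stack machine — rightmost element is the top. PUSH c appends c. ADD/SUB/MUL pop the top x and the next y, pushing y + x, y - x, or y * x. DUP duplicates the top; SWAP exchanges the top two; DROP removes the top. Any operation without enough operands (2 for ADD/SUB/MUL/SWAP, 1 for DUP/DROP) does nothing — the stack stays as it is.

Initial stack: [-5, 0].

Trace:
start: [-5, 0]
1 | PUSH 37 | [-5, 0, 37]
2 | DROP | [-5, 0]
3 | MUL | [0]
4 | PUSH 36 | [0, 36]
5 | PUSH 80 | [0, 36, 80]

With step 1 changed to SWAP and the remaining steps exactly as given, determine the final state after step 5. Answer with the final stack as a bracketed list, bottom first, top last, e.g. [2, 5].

(re-executing from step 1 with the substitution; state before step 1: [-5, 0])
1 | SWAP | [0, -5]
2 | DROP | [0]
3 | MUL | [0]
4 | PUSH 36 | [0, 36]
5 | PUSH 80 | [0, 36, 80]

[0, 36, 80]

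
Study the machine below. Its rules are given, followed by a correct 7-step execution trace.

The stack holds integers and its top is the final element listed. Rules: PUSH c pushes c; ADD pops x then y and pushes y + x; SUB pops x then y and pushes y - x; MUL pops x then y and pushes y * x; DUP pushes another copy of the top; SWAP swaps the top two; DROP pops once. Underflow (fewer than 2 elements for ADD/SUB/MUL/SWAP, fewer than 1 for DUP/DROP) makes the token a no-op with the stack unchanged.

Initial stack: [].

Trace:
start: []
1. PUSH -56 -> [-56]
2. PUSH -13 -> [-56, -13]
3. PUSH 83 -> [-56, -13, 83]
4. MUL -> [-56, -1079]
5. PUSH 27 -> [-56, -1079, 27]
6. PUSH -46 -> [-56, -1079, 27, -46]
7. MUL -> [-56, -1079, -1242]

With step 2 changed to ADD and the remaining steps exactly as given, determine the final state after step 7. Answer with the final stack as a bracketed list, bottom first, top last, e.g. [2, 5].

[-4648, -1242]

(re-executing from step 2 with the substitution; state before step 2: [-56])
2. ADD -> [-56]
3. PUSH 83 -> [-56, 83]
4. MUL -> [-4648]
5. PUSH 27 -> [-4648, 27]
6. PUSH -46 -> [-4648, 27, -46]
7. MUL -> [-4648, -1242]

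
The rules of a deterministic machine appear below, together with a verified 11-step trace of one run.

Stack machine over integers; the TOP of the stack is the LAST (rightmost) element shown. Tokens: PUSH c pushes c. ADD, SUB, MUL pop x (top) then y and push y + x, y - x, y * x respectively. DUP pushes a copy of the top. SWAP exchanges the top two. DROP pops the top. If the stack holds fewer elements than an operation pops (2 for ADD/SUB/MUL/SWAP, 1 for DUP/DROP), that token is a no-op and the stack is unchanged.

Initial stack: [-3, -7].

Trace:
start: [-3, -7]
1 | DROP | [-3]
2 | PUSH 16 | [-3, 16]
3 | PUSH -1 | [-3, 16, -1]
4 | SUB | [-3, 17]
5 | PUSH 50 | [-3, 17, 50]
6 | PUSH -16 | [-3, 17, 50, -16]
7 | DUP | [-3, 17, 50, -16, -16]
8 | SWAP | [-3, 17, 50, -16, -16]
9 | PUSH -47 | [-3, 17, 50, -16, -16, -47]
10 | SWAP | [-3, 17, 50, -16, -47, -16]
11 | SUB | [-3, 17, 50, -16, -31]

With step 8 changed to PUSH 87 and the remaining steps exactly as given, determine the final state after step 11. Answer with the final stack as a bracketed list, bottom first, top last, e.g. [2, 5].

[-3, 17, 50, -16, -16, -134]

(re-executing from step 8 with the substitution; state before step 8: [-3, 17, 50, -16, -16])
8 | PUSH 87 | [-3, 17, 50, -16, -16, 87]
9 | PUSH -47 | [-3, 17, 50, -16, -16, 87, -47]
10 | SWAP | [-3, 17, 50, -16, -16, -47, 87]
11 | SUB | [-3, 17, 50, -16, -16, -134]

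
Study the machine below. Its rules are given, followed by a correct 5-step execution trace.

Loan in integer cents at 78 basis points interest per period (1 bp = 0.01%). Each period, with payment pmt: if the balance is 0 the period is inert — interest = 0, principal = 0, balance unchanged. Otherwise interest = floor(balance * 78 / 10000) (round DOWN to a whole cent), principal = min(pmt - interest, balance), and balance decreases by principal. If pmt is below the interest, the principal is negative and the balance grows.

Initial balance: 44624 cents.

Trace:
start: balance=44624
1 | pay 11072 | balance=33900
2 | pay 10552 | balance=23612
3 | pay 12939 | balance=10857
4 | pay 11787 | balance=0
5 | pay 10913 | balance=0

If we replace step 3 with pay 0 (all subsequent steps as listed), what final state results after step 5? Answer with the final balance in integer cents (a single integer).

1376

(re-executing from step 3 with the substitution; state before step 3: balance=23612)
3 | pay 0 | balance=23796
4 | pay 11787 | balance=12194
5 | pay 10913 | balance=1376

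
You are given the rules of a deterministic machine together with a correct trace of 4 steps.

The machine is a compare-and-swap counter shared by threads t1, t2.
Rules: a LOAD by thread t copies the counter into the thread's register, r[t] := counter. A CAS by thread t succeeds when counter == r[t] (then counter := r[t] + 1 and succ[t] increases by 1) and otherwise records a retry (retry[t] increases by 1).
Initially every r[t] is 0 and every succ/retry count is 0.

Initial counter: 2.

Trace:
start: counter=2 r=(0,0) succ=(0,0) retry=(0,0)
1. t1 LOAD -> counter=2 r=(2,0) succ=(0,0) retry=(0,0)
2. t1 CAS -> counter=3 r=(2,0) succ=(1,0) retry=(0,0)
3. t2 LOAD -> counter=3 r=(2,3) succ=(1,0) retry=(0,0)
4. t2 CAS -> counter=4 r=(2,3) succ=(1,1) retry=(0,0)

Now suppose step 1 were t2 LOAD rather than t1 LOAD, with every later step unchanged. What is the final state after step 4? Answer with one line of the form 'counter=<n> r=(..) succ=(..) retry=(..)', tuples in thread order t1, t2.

counter=3 r=(0,2) succ=(0,1) retry=(1,0)

(re-executing from step 1 with the substitution; state before step 1: counter=2 r=(0,0) succ=(0,0) retry=(0,0))
1. t2 LOAD -> counter=2 r=(0,2) succ=(0,0) retry=(0,0)
2. t1 CAS -> counter=2 r=(0,2) succ=(0,0) retry=(1,0)
3. t2 LOAD -> counter=2 r=(0,2) succ=(0,0) retry=(1,0)
4. t2 CAS -> counter=3 r=(0,2) succ=(0,1) retry=(1,0)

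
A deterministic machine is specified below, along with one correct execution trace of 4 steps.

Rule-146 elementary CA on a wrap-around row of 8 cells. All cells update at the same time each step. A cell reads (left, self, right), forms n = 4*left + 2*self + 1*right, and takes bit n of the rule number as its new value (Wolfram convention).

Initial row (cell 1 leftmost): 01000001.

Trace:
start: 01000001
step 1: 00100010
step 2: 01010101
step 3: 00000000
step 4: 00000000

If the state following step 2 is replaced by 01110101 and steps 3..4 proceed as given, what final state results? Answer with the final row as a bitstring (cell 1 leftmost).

state after step 2 := 01110101
step 3: 00100000
step 4: 01010000

01010000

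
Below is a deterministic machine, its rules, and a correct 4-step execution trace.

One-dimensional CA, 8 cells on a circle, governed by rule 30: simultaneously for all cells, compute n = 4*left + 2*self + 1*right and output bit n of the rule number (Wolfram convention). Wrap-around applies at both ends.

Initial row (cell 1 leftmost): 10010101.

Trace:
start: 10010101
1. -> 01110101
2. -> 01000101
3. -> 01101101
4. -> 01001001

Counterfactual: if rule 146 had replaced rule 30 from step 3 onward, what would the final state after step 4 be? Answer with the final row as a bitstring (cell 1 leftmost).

01000100

(re-executing steps 3..4 under rule 146; state before step 3: 01000101)
3. -> 00101000
4. -> 01000100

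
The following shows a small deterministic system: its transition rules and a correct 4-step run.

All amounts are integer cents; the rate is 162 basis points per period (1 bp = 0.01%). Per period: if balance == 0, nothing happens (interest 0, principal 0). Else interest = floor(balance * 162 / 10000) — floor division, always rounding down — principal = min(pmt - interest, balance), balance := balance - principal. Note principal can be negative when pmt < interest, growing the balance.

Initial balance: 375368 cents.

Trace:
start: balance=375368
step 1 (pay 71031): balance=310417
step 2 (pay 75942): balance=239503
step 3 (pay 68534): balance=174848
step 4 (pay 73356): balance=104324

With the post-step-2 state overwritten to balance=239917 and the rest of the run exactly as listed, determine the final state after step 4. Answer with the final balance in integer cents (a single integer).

104752

state after step 2 := balance=239917
step 3 (pay 68534): balance=175269
step 4 (pay 73356): balance=104752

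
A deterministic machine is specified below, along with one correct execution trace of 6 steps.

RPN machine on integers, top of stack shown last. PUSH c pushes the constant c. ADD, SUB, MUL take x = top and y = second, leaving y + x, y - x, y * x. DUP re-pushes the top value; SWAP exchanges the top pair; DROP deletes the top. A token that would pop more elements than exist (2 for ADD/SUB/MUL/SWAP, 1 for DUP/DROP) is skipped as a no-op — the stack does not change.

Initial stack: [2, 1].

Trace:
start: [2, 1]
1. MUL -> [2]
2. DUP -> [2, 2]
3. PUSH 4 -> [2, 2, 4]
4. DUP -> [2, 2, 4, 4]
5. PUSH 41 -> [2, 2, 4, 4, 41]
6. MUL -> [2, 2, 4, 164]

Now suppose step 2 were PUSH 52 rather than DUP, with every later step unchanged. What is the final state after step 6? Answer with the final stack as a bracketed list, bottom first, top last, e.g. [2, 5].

(re-executing from step 2 with the substitution; state before step 2: [2])
2. PUSH 52 -> [2, 52]
3. PUSH 4 -> [2, 52, 4]
4. DUP -> [2, 52, 4, 4]
5. PUSH 41 -> [2, 52, 4, 4, 41]
6. MUL -> [2, 52, 4, 164]

[2, 52, 4, 164]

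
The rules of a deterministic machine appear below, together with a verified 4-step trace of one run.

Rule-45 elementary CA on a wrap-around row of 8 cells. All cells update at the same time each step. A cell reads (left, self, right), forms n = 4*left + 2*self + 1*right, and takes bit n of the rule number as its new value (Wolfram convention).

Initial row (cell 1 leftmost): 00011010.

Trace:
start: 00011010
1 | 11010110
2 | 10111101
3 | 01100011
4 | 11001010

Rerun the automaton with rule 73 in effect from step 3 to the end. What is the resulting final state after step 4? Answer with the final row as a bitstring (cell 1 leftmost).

10000001

(re-executing steps 3..4 under rule 73; state before step 3: 10111101)
3 | 10100101
4 | 10000001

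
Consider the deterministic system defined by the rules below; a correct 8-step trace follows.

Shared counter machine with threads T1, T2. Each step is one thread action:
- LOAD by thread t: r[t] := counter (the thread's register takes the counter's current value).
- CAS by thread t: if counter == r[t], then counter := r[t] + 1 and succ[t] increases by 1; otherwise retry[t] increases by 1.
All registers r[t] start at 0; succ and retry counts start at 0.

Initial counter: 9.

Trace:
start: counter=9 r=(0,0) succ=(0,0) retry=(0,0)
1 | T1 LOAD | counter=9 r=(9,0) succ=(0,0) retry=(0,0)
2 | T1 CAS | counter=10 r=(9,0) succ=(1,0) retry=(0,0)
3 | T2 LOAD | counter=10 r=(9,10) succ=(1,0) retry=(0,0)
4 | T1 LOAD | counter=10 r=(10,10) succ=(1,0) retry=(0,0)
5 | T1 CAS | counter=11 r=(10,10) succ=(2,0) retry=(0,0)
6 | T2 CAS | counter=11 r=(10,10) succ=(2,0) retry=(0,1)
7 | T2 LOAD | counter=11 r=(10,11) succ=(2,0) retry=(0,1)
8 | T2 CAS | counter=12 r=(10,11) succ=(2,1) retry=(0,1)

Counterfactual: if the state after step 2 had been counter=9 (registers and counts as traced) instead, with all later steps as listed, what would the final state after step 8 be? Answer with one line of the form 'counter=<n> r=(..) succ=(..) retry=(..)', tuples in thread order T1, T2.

counter=11 r=(9,10) succ=(2,1) retry=(0,1)

state after step 2 := counter=9 r=(9,0) succ=(1,0) retry=(0,0)
3 | T2 LOAD | counter=9 r=(9,9) succ=(1,0) retry=(0,0)
4 | T1 LOAD | counter=9 r=(9,9) succ=(1,0) retry=(0,0)
5 | T1 CAS | counter=10 r=(9,9) succ=(2,0) retry=(0,0)
6 | T2 CAS | counter=10 r=(9,9) succ=(2,0) retry=(0,1)
7 | T2 LOAD | counter=10 r=(9,10) succ=(2,0) retry=(0,1)
8 | T2 CAS | counter=11 r=(9,10) succ=(2,1) retry=(0,1)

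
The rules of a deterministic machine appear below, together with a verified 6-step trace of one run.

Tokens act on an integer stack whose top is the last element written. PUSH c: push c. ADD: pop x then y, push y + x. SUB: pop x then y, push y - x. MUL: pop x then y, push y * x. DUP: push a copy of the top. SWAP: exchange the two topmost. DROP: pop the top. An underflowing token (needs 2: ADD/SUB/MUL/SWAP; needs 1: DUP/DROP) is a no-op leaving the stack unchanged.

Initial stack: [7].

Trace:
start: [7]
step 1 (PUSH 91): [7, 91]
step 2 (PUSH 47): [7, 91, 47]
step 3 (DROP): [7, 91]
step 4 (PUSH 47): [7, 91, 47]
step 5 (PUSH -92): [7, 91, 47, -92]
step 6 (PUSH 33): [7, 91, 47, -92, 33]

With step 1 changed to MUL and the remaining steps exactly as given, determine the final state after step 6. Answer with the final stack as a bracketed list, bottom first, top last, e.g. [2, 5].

(re-executing from step 1 with the substitution; state before step 1: [7])
step 1 (MUL): [7]
step 2 (PUSH 47): [7, 47]
step 3 (DROP): [7]
step 4 (PUSH 47): [7, 47]
step 5 (PUSH -92): [7, 47, -92]
step 6 (PUSH 33): [7, 47, -92, 33]

[7, 47, -92, 33]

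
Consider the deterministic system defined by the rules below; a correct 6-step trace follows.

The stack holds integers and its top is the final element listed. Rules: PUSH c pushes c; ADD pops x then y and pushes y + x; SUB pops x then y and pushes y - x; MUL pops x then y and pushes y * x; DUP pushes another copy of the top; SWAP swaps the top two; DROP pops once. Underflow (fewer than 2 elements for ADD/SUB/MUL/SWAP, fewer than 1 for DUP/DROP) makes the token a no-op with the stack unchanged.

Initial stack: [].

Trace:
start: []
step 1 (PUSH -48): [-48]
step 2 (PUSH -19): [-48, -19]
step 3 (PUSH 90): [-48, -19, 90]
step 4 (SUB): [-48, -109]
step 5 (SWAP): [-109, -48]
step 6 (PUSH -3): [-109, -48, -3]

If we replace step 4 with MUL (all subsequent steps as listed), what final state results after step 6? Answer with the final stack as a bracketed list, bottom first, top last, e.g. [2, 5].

(re-executing from step 4 with the substitution; state before step 4: [-48, -19, 90])
step 4 (MUL): [-48, -1710]
step 5 (SWAP): [-1710, -48]
step 6 (PUSH -3): [-1710, -48, -3]

[-1710, -48, -3]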